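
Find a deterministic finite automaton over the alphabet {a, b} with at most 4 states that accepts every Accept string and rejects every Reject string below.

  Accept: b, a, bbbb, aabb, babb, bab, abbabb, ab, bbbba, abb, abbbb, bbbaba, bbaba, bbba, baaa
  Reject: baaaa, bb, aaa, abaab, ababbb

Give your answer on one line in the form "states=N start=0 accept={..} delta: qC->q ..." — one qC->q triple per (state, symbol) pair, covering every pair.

states=4 start=0 accept={0,1,2} delta: 0a->1 0b->2 1a->2 1b->0 2a->3 2b->3 3a->1 3b->1

State merging on the prefix tree: take the shortest (then alphabetical) example prefix whose next move is undefined and point that move at state 0, else 1, else 2, ...; a target is out if some Accept/Reject pair would then sit in one state with the same input left (inseparable). If every existing state is out, open a new one.
a: 0a undefined. 0a->0: no, a/aaa meet in 0. Open state 1: 0a->1.
b: 0b undefined. 0b->0: no, b/bb meet in 0. 0b->1: no, ab/bb meet in 1 with "b" left. Open state 2: 0b->2.
aa: 1a undefined. 1a->0: no, a/aaa meet in 1. 1a->1: no, a/aaa meet in 1. 1a->2: ok.
ab: 1b undefined. 1b->0: ok.
ba: 2a undefined. 2a->0: no, babb/bb meet in 2 with "b" left. 2a->1: no, b/baaaa meet in 2. 2a->2: no, b/baaaa meet in 2. Open state 3: 2a->3.
bb: 2b undefined. 2b->0: no, bbbb/bb meet in 0. 2b->1: no, a/bb meet in 1. 2b->2: no, b/bb meet in 2. 2b->3: ok.
baa: 3a undefined. 3a->0: no, b/baaaa meet in 2. 3a->1: ok.
bab: 3b undefined. 3b->0: no, bbbba/baaaa meet in 3. 3b->1: ok.
All examples now run through 4 states with every (state, symbol) defined. Accept strings end in {0,1,2}, Reject strings end in {3}; accept={0,1,2}.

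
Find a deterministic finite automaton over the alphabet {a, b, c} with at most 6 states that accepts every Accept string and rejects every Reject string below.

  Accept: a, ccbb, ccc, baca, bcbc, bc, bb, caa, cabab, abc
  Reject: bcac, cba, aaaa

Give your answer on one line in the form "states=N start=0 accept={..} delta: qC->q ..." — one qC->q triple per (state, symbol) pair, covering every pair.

states=3 start=0 accept={0,1} delta: 0a->1 0b->0 0c->1 1a->2 1b->1 1c->0 2a->1 2b->0 2c->2

Grow the machine one transition at a time. Run the examples from 0; the earliest place one falls off (shortest prefix, ties alphabetical) gets sent to the lowest-numbered state that keeps every Accept/Reject pair distinguishable — a pair clashes when both reach the same state with identical unread suffix — and to a fresh state only if none does.
a: 0a undefined. 0a->0: no, a/aaaa meet in 0. Open state 1: 0a->1.
b: 0b undefined. 0b->0: ok.
c: 0c undefined. 0c->0: no, a/cba meet in 1. 0c->1: ok.
aa: 1a undefined. 1a->0: no, a/bcac meet in 1. 1a->1: no, a/aaaa meet in 1. Open state 2: 1a->2.
ab: 1b undefined. 1b->0: no, a/cba meet in 1. 1b->1: ok.
cc: 1c undefined. 1c->0: ok.
aaa: 2a undefined. 2a->0: no, a/aaaa meet in 1. 2a->1: ok.
cab: 2b undefined. 2b->0: ok.
bcac: 2c undefined. 2c->0: no, ccbb/bcac meet in 0. 2c->1: no, a/bcac meet in 1. 2c->2: ok.
All examples now run through 3 states with every (state, symbol) defined. Accept strings end in {0,1}, Reject strings end in {2}; accept={0,1}.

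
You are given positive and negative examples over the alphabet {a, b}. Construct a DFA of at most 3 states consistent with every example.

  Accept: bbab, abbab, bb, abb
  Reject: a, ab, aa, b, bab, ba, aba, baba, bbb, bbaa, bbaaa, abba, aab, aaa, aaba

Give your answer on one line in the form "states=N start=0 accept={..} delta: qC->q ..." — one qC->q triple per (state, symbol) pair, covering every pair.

states=3 start=0 accept={2} delta: 0a->0 0b->1 1a->0 1b->2 2a->1 2b->0

State merging on the prefix tree: take the shortest (then alphabetical) example prefix whose next move is undefined and point that move at state 0, else 1, else 2, ...; a target is out if some Accept/Reject pair would then sit in one state with the same input left (inseparable). If every existing state is out, open a new one.
a: 0a undefined. 0a->0: ok.
b: 0b undefined. 0b->0: no, bbab/a meet in 0. Open state 1: 0b->1.
ba: 1a undefined. 1a->0: ok.
bb: 1b undefined. 1b->0: no, bbab/ab meet in 1. 1b->1: no, bbab/ab meet in 1. Open state 2: 1b->2.
bba: 2a undefined. 2a->0: no, bbab/ab meet in 1. 2a->1: ok.
bbb: 2b undefined. 2b->0: ok.
All examples now run through 3 states with every (state, symbol) defined. Accept strings end in {2}, Reject strings end in {0,1}; accept={2}.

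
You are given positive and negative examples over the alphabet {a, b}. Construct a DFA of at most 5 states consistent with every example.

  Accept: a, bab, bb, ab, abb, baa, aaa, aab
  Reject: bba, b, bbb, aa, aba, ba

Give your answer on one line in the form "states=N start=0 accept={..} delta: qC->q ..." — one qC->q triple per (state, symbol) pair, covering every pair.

Grow the machine one transition at a time. Run the examples from 0; the earliest place one falls off (shortest prefix, ties alphabetical) gets sent to the lowest-numbered state that keeps every Accept/Reject pair distinguishable — a pair clashes when both reach the same state with identical unread suffix — and to a fresh state only if none does.
a: 0a undefined. 0a->0: no, a/aa meet in 0. Open state 1: 0a->1.
b: 0b undefined. 0b->0: no, a/bba meet in 1. 0b->1: no, a/b meet in 1. Open state 2: 0b->2.
aa: 1a undefined. 1a->0: no, aab/b meet in 2. 1a->1: no, a/aa meet in 1. 1a->2: no, aaa/ba meet in 2 with "a" left. Open state 3: 1a->3.
ab: 1b undefined. 1b->0: no, a/aba meet in 1. 1b->1: ok.
ba: 2a undefined. 2a->0: no, bab/b meet in 2. 2a->1: no, a/ba meet in 1. 2a->2: no, baa/b meet in 2. 2a->3: ok.
bb: 2b undefined. 2b->0: no, a/bba meet in 1. 2b->1: no, a/bbb meet in 1. 2b->2: no, bb/b meet in 2. 2b->3: no, bab/bbb meet in 3 with "b" left. Open state 4: 2b->4.
aaa: 3a undefined. 3a->0: ok.
aab: 3b undefined. 3b->0: ok.
bba: 4a undefined. 4a->0: no, bab/bba meet in 0. 4a->1: no, a/bba meet in 1. 4a->2: ok.
bbb: 4b undefined. 4b->0: no, bab/bbb meet in 0. 4b->1: no, a/bbb meet in 1. 4b->2: ok.
All examples now run through 5 states with every (state, symbol) defined. Accept strings end in {0,1,4}, Reject strings end in {2,3}; accept={0,1,4}.

states=5 start=0 accept={0,1,4} delta: 0a->1 0b->2 1a->3 1b->1 2a->3 2b->4 3a->0 3b->0 4a->2 4b->2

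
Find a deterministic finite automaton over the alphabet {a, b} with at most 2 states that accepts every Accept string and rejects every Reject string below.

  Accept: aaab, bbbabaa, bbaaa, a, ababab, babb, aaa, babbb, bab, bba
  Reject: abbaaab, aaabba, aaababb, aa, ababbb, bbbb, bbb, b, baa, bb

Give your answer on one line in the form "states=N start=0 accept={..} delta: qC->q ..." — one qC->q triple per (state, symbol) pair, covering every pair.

states=2 start=0 accept={1} delta: 0a->1 0b->0 1a->0 1b->1

Fold the examples into a partial DFA from state 0: repeatedly fix the first undefined (state, symbol) met by the shortest-then-alphabetical prefix, trying targets in increasing order and rejecting any under which an Accept and a Reject string meet in one state with the same remainder; add a state when all current targets are rejected. Accepting states are where Accept strings end.
a: 0a undefined. 0a->0: no, aaab/b meet in 0 with "b" left. Open state 1: 0a->1.
b: 0b undefined. 0b->0: ok.
aa: 1a undefined. 1a->0: ok.
ab: 1b undefined. 1b->0: no, aaab/abbaaab meet in 0. 1b->1: ok.
All examples now run through 2 states with every (state, symbol) defined. Accept strings end in {1}, Reject strings end in {0}; accept={1}.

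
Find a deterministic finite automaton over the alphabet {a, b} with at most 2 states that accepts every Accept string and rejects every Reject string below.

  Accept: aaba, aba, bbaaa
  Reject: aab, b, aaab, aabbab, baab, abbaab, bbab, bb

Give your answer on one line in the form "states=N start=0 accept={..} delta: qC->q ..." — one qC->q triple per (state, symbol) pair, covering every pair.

states=2 start=0 accept={0} delta: 0a->0 0b->1 1a->0 1b->1

Grow the machine one transition at a time. Run the examples from 0; the earliest place one falls off (shortest prefix, ties alphabetical) gets sent to the lowest-numbered state that keeps every Accept/Reject pair distinguishable — a pair clashes when both reach the same state with identical unread suffix — and to a fresh state only if none does.
a: 0a undefined. 0a->0: ok.
b: 0b undefined. 0b->0: no, aaba/aab meet in 0. Open state 1: 0b->1.
ba: 1a undefined. 1a->0: ok.
bb: 1b undefined. 1b->0: no, aaba/bb meet in 0. 1b->1: ok.
All examples now run through 2 states with every (state, symbol) defined. Accept strings end in {0}, Reject strings end in {1}; accept={0}.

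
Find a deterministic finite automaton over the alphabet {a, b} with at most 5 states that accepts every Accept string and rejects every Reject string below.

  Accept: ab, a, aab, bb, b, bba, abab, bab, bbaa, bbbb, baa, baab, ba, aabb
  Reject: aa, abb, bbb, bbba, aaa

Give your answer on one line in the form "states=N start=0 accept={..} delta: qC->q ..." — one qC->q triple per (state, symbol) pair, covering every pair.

State merging on the prefix tree: take the shortest (then alphabetical) example prefix whose next move is undefined and point that move at state 0, else 1, else 2, ...; a target is out if some Accept/Reject pair would then sit in one state with the same input left (inseparable). If every existing state is out, open a new one.
a: 0a undefined. 0a->0: no, a/aa meet in 0. Open state 1: 0a->1.
b: 0b undefined. 0b->0: no, a/bbba meet in 1. 0b->1: no, baa/aaa meet in 1 with "aa" left. Open state 2: 0b->2.
aa: 1a undefined. 1a->0: no, a/aaa meet in 1. 1a->1: no, a/aa meet in 1. 1a->2: no, b/aa meet in 2. Open state 3: 1a->3.
ab: 1b undefined. 1b->0: no, b/abb meet in 2. 1b->1: no, ab/abb meet in 1. 1b->2: no, bb/abb meet in 2 with "b" left. 1b->3: no, ab/aa meet in 3. Open state 4: 1b->4.
ba: 2a undefined. 2a->0: ok.
bb: 2b undefined. 2b->0: no, bb/bbba meet in 0. 2b->1: no, ab/bbb meet in 4. 2b->2: no, bb/bbb meet in 2. 2b->3: no, aab/bbb meet in 3 with "b" left. 2b->4: ok.
aaa: 3a undefined. 3a->0: no, ba/aaa meet in 0. 3a->1: no, a/aaa meet in 1. 3a->2: no, b/aaa meet in 2. 3a->3: ok.
aab: 3b undefined. 3b->0: ok.
aba: 4a undefined. 4a->0: ok.
abb: 4b undefined. 4b->0: no, a/bbba meet in 1. 4b->1: no, a/abb meet in 1. 4b->2: no, aab/bbba meet in 0. 4b->3: ok.
All examples now run through 5 states with every (state, symbol) defined. Accept strings end in {0,1,2,4}, Reject strings end in {3}; accept={0,1,2,4}.

states=5 start=0 accept={0,1,2,4} delta: 0a->1 0b->2 1a->3 1b->4 2a->0 2b->4 3a->3 3b->0 4a->0 4b->3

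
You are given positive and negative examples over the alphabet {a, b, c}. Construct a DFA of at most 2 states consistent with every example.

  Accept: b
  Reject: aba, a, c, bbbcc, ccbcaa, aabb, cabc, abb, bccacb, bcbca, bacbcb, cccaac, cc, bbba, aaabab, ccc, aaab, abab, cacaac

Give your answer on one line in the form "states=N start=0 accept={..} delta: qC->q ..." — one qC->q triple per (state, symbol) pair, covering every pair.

Grow the machine one transition at a time. Run the examples from 0; the earliest place one falls off (shortest prefix, ties alphabetical) gets sent to the lowest-numbered state that keeps every Accept/Reject pair distinguishable — a pair clashes when both reach the same state with identical unread suffix — and to a fresh state only if none does.
a: 0a undefined. 0a->0: no, b/aaab meet in 0 with "b" left. Open state 1: 0a->1.
b: 0b undefined. 0b->0: ok.
c: 0c undefined. 0c->0: no, b/c meet in 0. 0c->1: ok.
aa: 1a undefined. 1a->0: no, b/aabb meet in 0. 1a->1: ok.
ab: 1b undefined. 1b->0: no, b/aabb meet in 0. 1b->1: ok.
cc: 1c undefined. 1c->0: no, b/bbbcc meet in 0. 1c->1: ok.
All examples now run through 2 states with every (state, symbol) defined. Accept strings end in {0}, Reject strings end in {1}; accept={0}.

states=2 start=0 accept={0} delta: 0a->1 0b->0 0c->1 1a->1 1b->1 1c->1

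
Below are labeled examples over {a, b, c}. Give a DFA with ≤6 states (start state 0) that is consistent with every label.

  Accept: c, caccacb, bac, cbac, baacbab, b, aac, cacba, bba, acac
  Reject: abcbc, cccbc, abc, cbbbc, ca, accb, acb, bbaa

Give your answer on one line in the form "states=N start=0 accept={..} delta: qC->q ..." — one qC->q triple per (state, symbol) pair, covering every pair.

states=4 start=0 accept={1,3} delta: 0a->0 0b->1 0c->1 1a->0 1b->2 1c->2 2a->3 2b->2 2c->0 3a->0 3b->1 3c->3

Fold the examples into a partial DFA from state 0: repeatedly fix the first undefined (state, symbol) met by the shortest-then-alphabetical prefix, trying targets in increasing order and rejecting any under which an Accept and a Reject string meet in one state with the same remainder; add a state when all current targets are rejected. Accepting states are where Accept strings end.
a: 0a undefined. 0a->0: ok.
b: 0b undefined. 0b->0: no, c/abc meet in 0 with "c" left. Open state 1: 0b->1.
c: 0c undefined. 0c->0: no, c/ca meet in 0. 0c->1: ok.
ba: 1a undefined. 1a->0: ok.
bb: 1b undefined. 1b->0: no, c/cbbbc meet in 1. 1b->1: no, c/acb meet in 1. Open state 2: 1b->2.
cc: 1c undefined. 1c->0: no, c/accb meet in 1. 1c->1: no, c/abc meet in 1. 1c->2: ok.
bba: 2a undefined. 2a->0: no, caccacb/abc meet in 2. 2a->1: no, caccacb/accb meet in 2 with "b" left. 2a->2: no, baacbab/accb meet in 2 with "b" left. Open state 3: 2a->3.
cbb: 2b undefined. 2b->0: no, c/abcbc meet in 1. 2b->1: no, c/accb meet in 1. 2b->2: ok.
ccc: 2c undefined. 2c->0: ok.
bbaa: 3a undefined. 3a->0: ok.
cbac: 3c undefined. 3c->0: no, cbac/abcbc meet in 0. 3c->1: no, caccacb/cccbc meet in 2. 3c->2: no, caccacb/cccbc meet in 2. 3c->3: ok.
baacbab: 3b undefined. 3b->0: no, caccacb/abcbc meet in 0. 3b->1: ok.
All examples now run through 4 states with every (state, symbol) defined. Accept strings end in {1,3}, Reject strings end in {0,2}; accept={1,3}.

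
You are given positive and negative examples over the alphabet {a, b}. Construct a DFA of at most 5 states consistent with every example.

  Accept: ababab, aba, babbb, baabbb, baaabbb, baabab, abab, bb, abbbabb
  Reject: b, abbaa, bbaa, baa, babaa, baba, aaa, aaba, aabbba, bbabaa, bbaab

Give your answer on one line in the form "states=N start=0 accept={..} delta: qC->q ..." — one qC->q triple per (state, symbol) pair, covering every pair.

State merging on the prefix tree: take the shortest (then alphabetical) example prefix whose next move is undefined and point that move at state 0, else 1, else 2, ...; a target is out if some Accept/Reject pair would then sit in one state with the same input left (inseparable). If every existing state is out, open a new one.
a: 0a undefined. 0a->0: no, aba/aaba meet in 0 with "ba" left. Open state 1: 0a->1.
b: 0b undefined. 0b->0: no, aba/baba meet in 1 with "ba" left. 0b->1: ok.
aa: 1a undefined. 1a->0: ok.
ab: 1b undefined. 1b->0: no, ababab/bbaa meet in 0. 1b->1: no, ababab/b meet in 1. Open state 2: 1b->2.
aba: 2a undefined. 2a->0: no, ababab/b meet in 1. 2a->1: no, aba/b meet in 1. 2a->2: no, aba/bbaa meet in 2. Open state 3: 2a->3.
abb: 2b undefined. 2b->0: no, babbb/abbaa meet in 0. 2b->1: no, babbb/b meet in 1. 2b->2: no, aba/aabbba meet in 3. 2b->3: ok.
abab: 3b undefined. 3b->0: no, baabbb/baba meet in 0. 3b->1: no, ababab/b meet in 1. 3b->2: ok.
abba: 3a undefined. 3a->0: ok.
All examples now run through 4 states with every (state, symbol) defined. Accept strings end in {2,3}, Reject strings end in {0,1}; accept={2,3}.

states=4 start=0 accept={2,3} delta: 0a->1 0b->1 1a->0 1b->2 2a->3 2b->3 3a->0 3b->2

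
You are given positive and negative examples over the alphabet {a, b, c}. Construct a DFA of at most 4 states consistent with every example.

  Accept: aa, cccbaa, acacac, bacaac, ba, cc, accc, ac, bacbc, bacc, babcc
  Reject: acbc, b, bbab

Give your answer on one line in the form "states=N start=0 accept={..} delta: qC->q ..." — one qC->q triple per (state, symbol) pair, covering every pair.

Grow the machine one transition at a time. Run the examples from 0; the earliest place one falls off (shortest prefix, ties alphabetical) gets sent to the lowest-numbered state that keeps every Accept/Reject pair distinguishable — a pair clashes when both reach the same state with identical unread suffix — and to a fresh state only if none does.
a: 0a undefined. 0a->0: ok.
b: 0b undefined. 0b->0: no, aa/b meet in 0. Open state 1: 0b->1.
c: 0c undefined. 0c->0: ok.
ba: 1a undefined. 1a->0: no, bacbc/acbc meet in 1 with "c" left. 1a->1: no, cccbaa/b meet in 1. Open state 2: 1a->2.
bb: 1b undefined. 1b->0: ok.
bab: 2b undefined. 2b->0: ok.
bac: 2c undefined. 2c->0: no, bacbc/acbc meet in 1 with "c" left. 2c->1: no, bacc/acbc meet in 1 with "c" left. 2c->2: ok.
acbc: 1c undefined. 1c->0: no, aa/acbc meet in 0. 1c->1: ok.
baca: 2a undefined. 2a->0: ok.
All examples now run through 3 states with every (state, symbol) defined. Accept strings end in {0,2}, Reject strings end in {1}; accept={0,2}.

states=3 start=0 accept={0,2} delta: 0a->0 0b->1 0c->0 1a->2 1b->0 1c->1 2a->0 2b->0 2c->2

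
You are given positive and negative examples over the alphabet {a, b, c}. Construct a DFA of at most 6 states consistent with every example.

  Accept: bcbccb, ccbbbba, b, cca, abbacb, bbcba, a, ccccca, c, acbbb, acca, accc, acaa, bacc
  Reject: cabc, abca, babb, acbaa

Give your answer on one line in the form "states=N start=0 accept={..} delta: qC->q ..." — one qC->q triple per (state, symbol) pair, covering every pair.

State merging on the prefix tree: take the shortest (then alphabetical) example prefix whose next move is undefined and point that move at state 0, else 1, else 2, ...; a target is out if some Accept/Reject pair would then sit in one state with the same input left (inseparable). If every existing state is out, open a new one.
a: 0a undefined. 0a->0: ok.
b: 0b undefined. 0b->0: no, b/babb meet in 0. Open state 1: 0b->1.
c: 0c undefined. 0c->0: ok.
ba: 1a undefined. 1a->0: no, cca/acbaa meet in 0. 1a->1: no, b/acbaa meet in 1. Open state 2: 1a->2.
bb: 1b undefined. 1b->0: ok.
bc: 1c undefined. 1c->0: no, ccbbbba/cabc meet in 0. 1c->1: no, bcbccb/cabc meet in 1. 1c->2: no, bbcba/cabc meet in 2. Open state 3: 1c->3.
bab: 2b undefined. 2b->0: no, b/babb meet in 1. 2b->1: no, ccbbbba/babb meet in 0. 2b->2: no, bbcba/babb meet in 2. 2b->3: ok.
bac: 2c undefined. 2c->0: ok.
bcb: 3b undefined. 3b->0: no, ccbbbba/babb meet in 0. 3b->1: no, b/babb meet in 1. 3b->2: no, bbcba/babb meet in 2. 3b->3: ok.
abca: 3a undefined. 3a->0: no, ccbbbba/abca meet in 0. 3a->1: no, b/abca meet in 1. 3a->2: no, bbcba/abca meet in 2. 3a->3: ok.
bcbc: 3c undefined. 3c->0: ok.
acbaa: 2a undefined. 2a->0: no, ccbbbba/acbaa meet in 0. 2a->1: no, bcbccb/acbaa meet in 1. 2a->2: no, bbcba/acbaa meet in 2. 2a->3: ok.
All examples now run through 4 states with every (state, symbol) defined. Accept strings end in {0,1,2}, Reject strings end in {3}; accept={0,1,2}.

states=4 start=0 accept={0,1,2} delta: 0a->0 0b->1 0c->0 1a->2 1b->0 1c->3 2a->3 2b->3 2c->0 3a->3 3b->3 3c->0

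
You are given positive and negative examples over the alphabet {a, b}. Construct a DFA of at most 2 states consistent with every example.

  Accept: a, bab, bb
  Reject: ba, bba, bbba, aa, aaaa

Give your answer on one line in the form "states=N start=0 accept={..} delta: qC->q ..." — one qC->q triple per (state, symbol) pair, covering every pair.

states=2 start=0 accept={1} delta: 0a->1 0b->1 1a->0 1b->1

Grow the machine one transition at a time. Run the examples from 0; the earliest place one falls off (shortest prefix, ties alphabetical) gets sent to the lowest-numbered state that keeps every Accept/Reject pair distinguishable — a pair clashes when both reach the same state with identical unread suffix — and to a fresh state only if none does.
a: 0a undefined. 0a->0: no, a/aa meet in 0. Open state 1: 0a->1.
b: 0b undefined. 0b->0: no, a/ba meet in 1. 0b->1: ok.
aa: 1a undefined. 1a->0: ok.
bb: 1b undefined. 1b->0: no, a/bba meet in 1. 1b->1: ok.
All examples now run through 2 states with every (state, symbol) defined. Accept strings end in {1}, Reject strings end in {0}; accept={1}.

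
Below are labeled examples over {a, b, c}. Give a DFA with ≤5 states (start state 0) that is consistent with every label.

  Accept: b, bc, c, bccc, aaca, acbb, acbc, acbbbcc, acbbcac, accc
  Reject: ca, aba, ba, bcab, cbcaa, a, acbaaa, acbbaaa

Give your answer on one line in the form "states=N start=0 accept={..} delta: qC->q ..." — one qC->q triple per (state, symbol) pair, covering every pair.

Grow the machine one transition at a time. Run the examples from 0; the earliest place one falls off (shortest prefix, ties alphabetical) gets sent to the lowest-numbered state that keeps every Accept/Reject pair distinguishable — a pair clashes when both reach the same state with identical unread suffix — and to a fresh state only if none does.
a: 0a undefined. 0a->0: no, aaca/ca meet in 0 with "ca" left. Open state 1: 0a->1.
b: 0b undefined. 0b->0: ok.
c: 0c undefined. 0c->0: ok.
aa: 1a undefined. 1a->0: no, b/cbcaa meet in 0. 1a->1: ok.
ab: 1b undefined. 1b->0: no, b/bcab meet in 0. 1b->1: ok.
ac: 1c undefined. 1c->0: no, aaca/ca meet in 1. 1c->1: no, aaca/ca meet in 1. Open state 2: 1c->2.
acb: 2b undefined. 2b->0: ok.
acc: 2c undefined. 2c->0: ok.
aaca: 2a undefined. 2a->0: ok.
All examples now run through 3 states with every (state, symbol) defined. Accept strings end in {0,2}, Reject strings end in {1}; accept={0,2}.

states=3 start=0 accept={0,2} delta: 0a->1 0b->0 0c->0 1a->1 1b->1 1c->2 2a->0 2b->0 2c->0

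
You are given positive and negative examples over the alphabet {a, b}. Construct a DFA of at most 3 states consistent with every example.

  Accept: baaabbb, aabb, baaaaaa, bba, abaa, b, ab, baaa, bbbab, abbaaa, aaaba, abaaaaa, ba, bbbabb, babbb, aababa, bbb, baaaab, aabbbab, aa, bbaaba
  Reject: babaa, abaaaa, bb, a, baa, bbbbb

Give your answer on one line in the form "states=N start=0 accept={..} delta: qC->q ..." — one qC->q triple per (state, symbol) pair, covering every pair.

Grow the machine one transition at a time. Run the examples from 0; the earliest place one falls off (shortest prefix, ties alphabetical) gets sent to the lowest-numbered state that keeps every Accept/Reject pair distinguishable — a pair clashes when both reach the same state with identical unread suffix — and to a fresh state only if none does.
a: 0a undefined. 0a->0: no, aabb/bb meet in 0 with "bb" left. Open state 1: 0a->1.
b: 0b undefined. 0b->0: no, bba/a meet in 1. 0b->1: no, b/a meet in 1. Open state 2: 0b->2.
aa: 1a undefined. 1a->0: no, aabb/bb meet in 2 with "b" left. 1a->1: no, aa/a meet in 1. 1a->2: ok.
ab: 1b undefined. 1b->0: ok.
ba: 2a undefined. 2a->0: ok.
bb: 2b undefined. 2b->0: no, baaabbb/bb meet in 0. 2b->1: ok.
All examples now run through 3 states with every (state, symbol) defined. Accept strings end in {0,2}, Reject strings end in {1}; accept={0,2}.

states=3 start=0 accept={0,2} delta: 0a->1 0b->2 1a->2 1b->0 2a->0 2b->1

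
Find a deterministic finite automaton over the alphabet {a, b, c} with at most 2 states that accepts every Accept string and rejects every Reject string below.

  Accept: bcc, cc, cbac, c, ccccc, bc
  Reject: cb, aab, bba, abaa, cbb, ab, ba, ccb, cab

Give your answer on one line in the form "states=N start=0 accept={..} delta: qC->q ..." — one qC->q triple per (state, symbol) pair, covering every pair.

states=2 start=0 accept={1} delta: 0a->0 0b->0 0c->1 1a->0 1b->0 1c->1

Fold the examples into a partial DFA from state 0: repeatedly fix the first undefined (state, symbol) met by the shortest-then-alphabetical prefix, trying targets in increasing order and rejecting any under which an Accept and a Reject string meet in one state with the same remainder; add a state when all current targets are rejected. Accepting states are where Accept strings end.
a: 0a undefined. 0a->0: ok.
b: 0b undefined. 0b->0: ok.
c: 0c undefined. 0c->0: no, bcc/cb meet in 0. Open state 1: 0c->1.
ca: 1a undefined. 1a->0: ok.
cb: 1b undefined. 1b->0: ok.
cc: 1c undefined. 1c->0: no, bcc/cb meet in 0. 1c->1: ok.
All examples now run through 2 states with every (state, symbol) defined. Accept strings end in {1}, Reject strings end in {0}; accept={1}.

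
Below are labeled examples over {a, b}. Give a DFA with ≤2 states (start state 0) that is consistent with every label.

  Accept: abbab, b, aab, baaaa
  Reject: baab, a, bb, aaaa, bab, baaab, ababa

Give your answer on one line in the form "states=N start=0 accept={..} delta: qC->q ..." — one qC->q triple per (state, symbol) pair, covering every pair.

states=2 start=0 accept={1} delta: 0a->0 0b->1 1a->1 1b->0

Grow the machine one transition at a time. Run the examples from 0; the earliest place one falls off (shortest prefix, ties alphabetical) gets sent to the lowest-numbered state that keeps every Accept/Reject pair distinguishable — a pair clashes when both reach the same state with identical unread suffix — and to a fresh state only if none does.
a: 0a undefined. 0a->0: ok.
b: 0b undefined. 0b->0: no, abbab/baab meet in 0. Open state 1: 0b->1.
ba: 1a undefined. 1a->0: no, b/baab meet in 1. 1a->1: ok.
bb: 1b undefined. 1b->0: ok.
All examples now run through 2 states with every (state, symbol) defined. Accept strings end in {1}, Reject strings end in {0}; accept={1}.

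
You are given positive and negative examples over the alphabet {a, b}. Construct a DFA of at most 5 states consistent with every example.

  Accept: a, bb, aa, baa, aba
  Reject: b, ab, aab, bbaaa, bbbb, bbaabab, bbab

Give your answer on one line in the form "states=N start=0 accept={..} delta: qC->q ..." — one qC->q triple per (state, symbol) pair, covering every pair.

states=4 start=0 accept={0,2} delta: 0a->0 0b->1 1a->0 1b->2 2a->3 2b->0 3a->2 3b->1

Grow the machine one transition at a time. Run the examples from 0; the earliest place one falls off (shortest prefix, ties alphabetical) gets sent to the lowest-numbered state that keeps every Accept/Reject pair distinguishable — a pair clashes when both reach the same state with identical unread suffix — and to a fresh state only if none does.
a: 0a undefined. 0a->0: ok.
b: 0b undefined. 0b->0: no, a/b meet in 0. Open state 1: 0b->1.
ba: 1a undefined. 1a->0: ok.
bb: 1b undefined. 1b->0: no, a/bbaaa meet in 0. 1b->1: no, a/bbaaa meet in 0. Open state 2: 1b->2.
bba: 2a undefined. 2a->0: no, a/bbaaa meet in 0. 2a->1: no, a/bbaaa meet in 0. 2a->2: no, bb/bbaaa meet in 2. Open state 3: 2a->3.
bbb: 2b undefined. 2b->0: ok.
bbaa: 3a undefined. 3a->0: no, a/bbaaa meet in 0. 3a->1: no, a/bbaaa meet in 0. 3a->2: ok.
bbab: 3b undefined. 3b->0: no, a/bbab meet in 0. 3b->1: ok.
All examples now run through 4 states with every (state, symbol) defined. Accept strings end in {0,2}, Reject strings end in {1,3}; accept={0,2}.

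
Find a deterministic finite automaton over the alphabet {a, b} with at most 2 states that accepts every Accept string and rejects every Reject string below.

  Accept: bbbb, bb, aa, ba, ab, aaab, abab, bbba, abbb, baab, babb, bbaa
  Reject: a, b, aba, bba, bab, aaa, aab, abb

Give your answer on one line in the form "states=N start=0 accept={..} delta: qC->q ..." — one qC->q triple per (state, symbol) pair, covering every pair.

Grow the machine one transition at a time. Run the examples from 0; the earliest place one falls off (shortest prefix, ties alphabetical) gets sent to the lowest-numbered state that keeps every Accept/Reject pair distinguishable — a pair clashes when both reach the same state with identical unread suffix — and to a fresh state only if none does.
a: 0a undefined. 0a->0: no, bb/abb meet in 0 with "bb" left. Open state 1: 0a->1.
b: 0b undefined. 0b->0: no, bbbb/b meet in 0. 0b->1: ok.
aa: 1a undefined. 1a->0: ok.
ab: 1b undefined. 1b->0: ok.
All examples now run through 2 states with every (state, symbol) defined. Accept strings end in {0}, Reject strings end in {1}; accept={0}.

states=2 start=0 accept={0} delta: 0a->1 0b->1 1a->0 1b->0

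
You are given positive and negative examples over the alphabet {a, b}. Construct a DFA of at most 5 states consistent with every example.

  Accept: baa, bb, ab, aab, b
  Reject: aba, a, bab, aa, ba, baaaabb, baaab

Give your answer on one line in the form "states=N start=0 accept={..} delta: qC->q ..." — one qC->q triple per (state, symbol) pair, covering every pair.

Grow the machine one transition at a time. Run the examples from 0; the earliest place one falls off (shortest prefix, ties alphabetical) gets sent to the lowest-numbered state that keeps every Accept/Reject pair distinguishable — a pair clashes when both reach the same state with identical unread suffix — and to a fresh state only if none does.
a: 0a undefined. 0a->0: ok.
b: 0b undefined. 0b->0: no, baa/aba meet in 0. Open state 1: 0b->1.
ba: 1a undefined. 1a->0: no, baa/aba meet in 0. 1a->1: no, baa/aba meet in 1. Open state 2: 1a->2.
bb: 1b undefined. 1b->0: no, bb/a meet in 0. 1b->1: ok.
baa: 2a undefined. 2a->0: no, baa/a meet in 0. 2a->1: no, baa/baaaabb meet in 1. 2a->2: no, baa/aba meet in 2. Open state 3: 2a->3.
bab: 2b undefined. 2b->0: ok.
baaa: 3a undefined. 3a->0: no, bb/baaaabb meet in 1. 3a->1: no, bb/baaaabb meet in 1. 3a->2: ok.
baaaab: 3b undefined. 3b->0: no, bb/baaaabb meet in 1. 3b->1: no, bb/baaaabb meet in 1. 3b->2: ok.
All examples now run through 4 states with every (state, symbol) defined. Accept strings end in {1,3}, Reject strings end in {0,2}; accept={1,3}.

states=4 start=0 accept={1,3} delta: 0a->0 0b->1 1a->2 1b->1 2a->3 2b->0 3a->2 3b->2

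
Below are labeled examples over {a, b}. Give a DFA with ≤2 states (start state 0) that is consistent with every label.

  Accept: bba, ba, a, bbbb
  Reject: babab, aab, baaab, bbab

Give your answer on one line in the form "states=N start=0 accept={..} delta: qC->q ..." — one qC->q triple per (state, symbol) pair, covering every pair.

Fold the examples into a partial DFA from state 0: repeatedly fix the first undefined (state, symbol) met by the shortest-then-alphabetical prefix, trying targets in increasing order and rejecting any under which an Accept and a Reject string meet in one state with the same remainder; add a state when all current targets are rejected. Accepting states are where Accept strings end.
a: 0a undefined. 0a->0: ok.
b: 0b undefined. 0b->0: no, bba/babab meet in 0. Open state 1: 0b->1.
ba: 1a undefined. 1a->0: ok.
bb: 1b undefined. 1b->0: ok.
All examples now run through 2 states with every (state, symbol) defined. Accept strings end in {0}, Reject strings end in {1}; accept={0}.

states=2 start=0 accept={0} delta: 0a->0 0b->1 1a->0 1b->0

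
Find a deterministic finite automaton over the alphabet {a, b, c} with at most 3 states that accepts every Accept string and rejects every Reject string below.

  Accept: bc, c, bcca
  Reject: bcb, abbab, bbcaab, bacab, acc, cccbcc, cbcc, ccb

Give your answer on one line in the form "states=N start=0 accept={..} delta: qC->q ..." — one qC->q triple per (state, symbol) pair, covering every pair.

State merging on the prefix tree: take the shortest (then alphabetical) example prefix whose next move is undefined and point that move at state 0, else 1, else 2, ...; a target is out if some Accept/Reject pair would then sit in one state with the same input left (inseparable). If every existing state is out, open a new one.
a: 0a undefined. 0a->0: ok.
b: 0b undefined. 0b->0: ok.
c: 0c undefined. 0c->0: no, bc/bcb meet in 0. Open state 1: 0c->1.
cb: 1b undefined. 1b->0: ok.
cc: 1c undefined. 1c->0: no, bcca/bcb meet in 0. 1c->1: no, bc/acc meet in 1. Open state 2: 1c->2.
ccb: 2b undefined. 2b->0: ok.
ccc: 2c undefined. 2c->0: ok.
baca: 1a undefined. 1a->0: ok.
bcca: 2a undefined. 2a->0: no, bcca/bcb meet in 0. 2a->1: ok.
All examples now run through 3 states with every (state, symbol) defined. Accept strings end in {1}, Reject strings end in {0,2}; accept={1}.

states=3 start=0 accept={1} delta: 0a->0 0b->0 0c->1 1a->0 1b->0 1c->2 2a->1 2b->0 2c->0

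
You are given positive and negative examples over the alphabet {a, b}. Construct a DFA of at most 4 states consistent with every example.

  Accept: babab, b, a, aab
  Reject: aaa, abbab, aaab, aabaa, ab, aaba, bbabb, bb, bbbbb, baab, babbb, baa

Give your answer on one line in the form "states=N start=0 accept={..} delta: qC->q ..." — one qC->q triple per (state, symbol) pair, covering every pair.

State merging on the prefix tree: take the shortest (then alphabetical) example prefix whose next move is undefined and point that move at state 0, else 1, else 2, ...; a target is out if some Accept/Reject pair would then sit in one state with the same input left (inseparable). If every existing state is out, open a new one.
a: 0a undefined. 0a->0: no, b/aaab meet in 0 with "b" left. Open state 1: 0a->1.
b: 0b undefined. 0b->0: no, b/bb meet in 0. 0b->1: ok.
aa: 1a undefined. 1a->0: no, babab/aaa meet in 1. 1a->1: no, b/aaa meet in 1. Open state 2: 1a->2.
ab: 1b undefined. 1b->0: no, b/bbabb meet in 1. 1b->1: no, b/ab meet in 1. 1b->2: no, babab/abbab meet in 2 with "bab" left. Open state 3: 1b->3.
aaa: 2a undefined. 2a->0: no, b/aaab meet in 1. 2a->1: no, b/aaa meet in 1. 2a->2: no, aab/aaab meet in 2 with "b" left. 2a->3: ok.
aab: 2b undefined. 2b->0: no, babab/aaa meet in 3. 2b->1: ok.
abb: 3b undefined. 3b->0: ok.
bba: 3a undefined. 3a->0: ok.
All examples now run through 4 states with every (state, symbol) defined. Accept strings end in {1}, Reject strings end in {0,2,3}; accept={1}.

states=4 start=0 accept={1} delta: 0a->1 0b->1 1a->2 1b->3 2a->3 2b->1 3a->0 3b->0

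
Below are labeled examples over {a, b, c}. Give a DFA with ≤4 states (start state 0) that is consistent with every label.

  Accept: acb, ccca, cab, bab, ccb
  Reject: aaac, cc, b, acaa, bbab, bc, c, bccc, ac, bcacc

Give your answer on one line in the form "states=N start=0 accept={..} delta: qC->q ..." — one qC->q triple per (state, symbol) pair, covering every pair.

State merging on the prefix tree: take the shortest (then alphabetical) example prefix whose next move is undefined and point that move at state 0, else 1, else 2, ...; a target is out if some Accept/Reject pair would then sit in one state with the same input left (inseparable). If every existing state is out, open a new one.
a: 0a undefined. 0a->0: ok.
b: 0b undefined. 0b->0: no, bab/b meet in 0. Open state 1: 0b->1.
c: 0c undefined. 0c->0: no, acb/b meet in 1. 0c->1: ok.
ba: 1a undefined. 1a->0: no, cab/aaac meet in 1. 1a->1: ok.
bb: 1b undefined. 1b->0: ok.
bc: 1c undefined. 1c->0: no, acb/cc meet in 0. 1c->1: no, ccca/aaac meet in 1. Open state 2: 1c->2.
bca: 2a undefined. 2a->0: ok.
bcc: 2c undefined. 2c->0: ok.
ccb: 2b undefined. 2b->0: ok.
All examples now run through 3 states with every (state, symbol) defined. Accept strings end in {0}, Reject strings end in {1,2}; accept={0}.

states=3 start=0 accept={0} delta: 0a->0 0b->1 0c->1 1a->1 1b->0 1c->2 2a->0 2b->0 2c->0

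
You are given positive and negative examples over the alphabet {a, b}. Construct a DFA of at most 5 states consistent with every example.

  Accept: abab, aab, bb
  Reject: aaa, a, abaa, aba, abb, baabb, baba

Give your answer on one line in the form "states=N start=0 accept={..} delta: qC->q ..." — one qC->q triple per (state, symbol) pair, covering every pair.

states=3 start=0 accept={0,2} delta: 0a->1 0b->0 1a->1 1b->2 2a->1 2b->1

State merging on the prefix tree: take the shortest (then alphabetical) example prefix whose next move is undefined and point that move at state 0, else 1, else 2, ...; a target is out if some Accept/Reject pair would then sit in one state with the same input left (inseparable). If every existing state is out, open a new one.
a: 0a undefined. 0a->0: no, bb/abb meet in 0 with "bb" left. Open state 1: 0a->1.
b: 0b undefined. 0b->0: ok.
aa: 1a undefined. 1a->0: no, aab/baabb meet in 0. 1a->1: ok.
ab: 1b undefined. 1b->0: no, abab/abb meet in 0. 1b->1: no, abab/aaa meet in 1. Open state 2: 1b->2.
aba: 2a undefined. 2a->0: no, abab/aba meet in 0. 2a->1: ok.
abb: 2b undefined. 2b->0: no, bb/abb meet in 0. 2b->1: ok.
All examples now run through 3 states with every (state, symbol) defined. Accept strings end in {0,2}, Reject strings end in {1}; accept={0,2}.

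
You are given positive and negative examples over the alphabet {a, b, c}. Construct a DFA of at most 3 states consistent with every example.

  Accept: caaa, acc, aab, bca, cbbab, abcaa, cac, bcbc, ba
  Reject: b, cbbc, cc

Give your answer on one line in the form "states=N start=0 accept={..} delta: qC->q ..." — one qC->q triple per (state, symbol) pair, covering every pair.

states=3 start=0 accept={1,2} delta: 0a->1 0b->0 0c->1 1a->2 1b->2 1c->0 2a->1 2b->1 2c->1

Fold the examples into a partial DFA from state 0: repeatedly fix the first undefined (state, symbol) met by the shortest-then-alphabetical prefix, trying targets in increasing order and rejecting any under which an Accept and a Reject string meet in one state with the same remainder; add a state when all current targets are rejected. Accepting states are where Accept strings end.
a: 0a undefined. 0a->0: no, acc/cc meet in 0 with "cc" left. Open state 1: 0a->1.
b: 0b undefined. 0b->0: ok.
c: 0c undefined. 0c->0: no, bcbc/b meet in 0. 0c->1: ok.
aa: 1a undefined. 1a->0: no, caaa/b meet in 0. 1a->1: no, cac/cc meet in 1 with "c" left. Open state 2: 1a->2.
ab: 1b undefined. 1b->0: no, cbbab/b meet in 0. 1b->1: no, bcbc/cbbc meet in 1 with "c" left. 1b->2: ok.
ac: 1c undefined. 1c->0: ok.
aab: 2b undefined. 2b->0: no, acc/cbbc meet in 1. 2b->1: ok.
abc: 2c undefined. 2c->0: no, cac/b meet in 0. 2c->1: ok.
caa: 2a undefined. 2a->0: no, abcaa/b meet in 0. 2a->1: ok.
All examples now run through 3 states with every (state, symbol) defined. Accept strings end in {1,2}, Reject strings end in {0}; accept={1,2}.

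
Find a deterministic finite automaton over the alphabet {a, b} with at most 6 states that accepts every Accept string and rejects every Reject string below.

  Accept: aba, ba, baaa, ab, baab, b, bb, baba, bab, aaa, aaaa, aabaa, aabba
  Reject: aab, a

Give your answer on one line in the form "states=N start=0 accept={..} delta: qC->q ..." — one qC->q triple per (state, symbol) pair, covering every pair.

Fold the examples into a partial DFA from state 0: repeatedly fix the first undefined (state, symbol) met by the shortest-then-alphabetical prefix, trying targets in increasing order and rejecting any under which an Accept and a Reject string meet in one state with the same remainder; add a state when all current targets are rejected. Accepting states are where Accept strings end.
a: 0a undefined. 0a->0: no, ab/aab meet in 0 with "b" left. Open state 1: 0a->1.
b: 0b undefined. 0b->0: no, ba/a meet in 1. 0b->1: no, b/a meet in 1. Open state 2: 0b->2.
aa: 1a undefined. 1a->0: no, b/aab meet in 2. 1a->1: no, ab/aab meet in 1 with "b" left. 1a->2: no, bb/aab meet in 2 with "b" left. Open state 3: 1a->3.
ab: 1b undefined. 1b->0: no, aba/a meet in 1. 1b->1: no, ab/a meet in 1. 1b->2: ok.
ba: 2a undefined. 2a->0: ok.
bb: 2b undefined. 2b->0: ok.
aaa: 3a undefined. 3a->0: no, aaaa/a meet in 1. 3a->1: no, aaa/a meet in 1. 3a->2: ok.
aab: 3b undefined. 3b->0: no, aba/aab meet in 0. 3b->1: ok.
All examples now run through 4 states with every (state, symbol) defined. Accept strings end in {0,2,3}, Reject strings end in {1}; accept={0,2,3}.

states=4 start=0 accept={0,2,3} delta: 0a->1 0b->2 1a->3 1b->2 2a->0 2b->0 3a->2 3b->1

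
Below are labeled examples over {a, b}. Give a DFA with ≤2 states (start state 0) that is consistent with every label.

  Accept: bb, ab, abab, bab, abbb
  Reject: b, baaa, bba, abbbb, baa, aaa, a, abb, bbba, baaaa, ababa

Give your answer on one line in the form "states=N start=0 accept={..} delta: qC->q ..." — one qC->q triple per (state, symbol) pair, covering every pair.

states=2 start=0 accept={0} delta: 0a->1 0b->1 1a->1 1b->0

State merging on the prefix tree: take the shortest (then alphabetical) example prefix whose next move is undefined and point that move at state 0, else 1, else 2, ...; a target is out if some Accept/Reject pair would then sit in one state with the same input left (inseparable). If every existing state is out, open a new one.
a: 0a undefined. 0a->0: no, bb/abb meet in 0 with "bb" left. Open state 1: 0a->1.
b: 0b undefined. 0b->0: no, bb/b meet in 0. 0b->1: ok.
aa: 1a undefined. 1a->0: no, bab/b meet in 1. 1a->1: ok.
ab: 1b undefined. 1b->0: ok.
All examples now run through 2 states with every (state, symbol) defined. Accept strings end in {0}, Reject strings end in {1}; accept={0}.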